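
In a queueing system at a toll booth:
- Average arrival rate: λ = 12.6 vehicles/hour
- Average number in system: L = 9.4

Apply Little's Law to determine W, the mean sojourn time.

Little's Law: L = λW, so W = L/λ
W = 9.4/12.6 = 0.7460 hours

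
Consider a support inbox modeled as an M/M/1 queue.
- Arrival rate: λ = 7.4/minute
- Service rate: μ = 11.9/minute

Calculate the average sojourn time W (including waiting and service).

First, compute utilization: ρ = λ/μ = 7.4/11.9 = 0.6218
For M/M/1: W = 1/(μ-λ)
W = 1/(11.9-7.4) = 1/4.50
W = 0.2222 minutes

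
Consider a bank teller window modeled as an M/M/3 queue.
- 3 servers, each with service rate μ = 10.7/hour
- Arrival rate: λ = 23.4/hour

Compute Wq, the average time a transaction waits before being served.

Traffic intensity: ρ = λ/(cμ) = 23.4/(3×10.7) = 0.7290
Since ρ = 0.7290 < 1, system is stable.
Offered load a = λ/μ = cρ = 23.4/10.7 = 2.1869
P₀ = [ Σₙ₌₀^2 aⁿ/n! + a^3/(3!(1-ρ)) ]⁻¹
Σ = a^0/0! + a^1/1! + a^2/2! = 1.0000 + 2.1869 + 2.3913 = 5.5782
a^3/(3!(1-ρ)) = 10.45915/(6 × 0.2710280) = 6.4318
P₀ = 1/(5.5782 + 6.4318) = 0.08326
Lq = P₀·a^3·ρ / (3!(1-ρ)²) = 0.083264 × 10.4591 × 0.72897 / (6 × 0.073456) = 1.4404
Wq = Lq/λ = 1.4404/23.4 = 0.06156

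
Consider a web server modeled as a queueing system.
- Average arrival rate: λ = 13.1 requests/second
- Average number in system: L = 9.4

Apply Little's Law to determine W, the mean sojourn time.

Little's Law: L = λW, so W = L/λ
W = 9.4/13.1 = 0.7176 seconds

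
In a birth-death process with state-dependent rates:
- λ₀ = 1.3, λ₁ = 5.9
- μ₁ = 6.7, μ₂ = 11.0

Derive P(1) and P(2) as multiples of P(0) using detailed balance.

Balance equations:
State 0: λ₀P₀ = μ₁P₁ → P₁ = (λ₀/μ₁)P₀ = (1.3/6.7)P₀ = 0.1940P₀
State 1: P₂ = (λ₀λ₁)/(μ₁μ₂)P₀ = (1.3×5.9)/(6.7×11.0)P₀ = 0.1041P₀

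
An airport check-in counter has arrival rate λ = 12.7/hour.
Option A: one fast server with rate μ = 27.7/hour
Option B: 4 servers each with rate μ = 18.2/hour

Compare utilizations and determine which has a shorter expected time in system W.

Option A: single server μ = 27.7 (M/M/1)
  ρ_A = 12.7/27.7 = 0.4585
  W_A = 1/(μ-λ) = 1/(27.7-12.7) = 1/15.00 = 0.06667

Option B: 4 servers μ = 18.2 (M/M/4)
  ρ_B = λ/(cμ) = 12.7/(4×18.2) = 0.1745
  Offered load a = λ/μ = cρ = 12.7/18.2 = 0.6978
  P₀ = [ Σₙ₌₀^3 aⁿ/n! + a^4/(4!(1-ρ)) ]⁻¹
  Σ = a^0/0! + a^1/1! + a^2/2! + a^3/3! = 1.0000 + 0.6978 + 0.2435 + 0.05663 = 1.9979
  a^4/(4!(1-ρ)) = 0.2371/(24 × 0.8255) = 0.01197
  P₀ = 1/(1.9979 + 0.01197) = 0.4975
  Lq = P₀·a^4·ρ / (4!(1-ρ)²) = 0.4975 × 0.2371 × 0.1745 / (24 × 0.6815) = 0.001258
  Wq_B = Lq/λ = 0.001258166/12.7 = 0.000099068
  W_B = Wq_B + 1/μ = 0.000099068 + 0.054945 = 0.05504

Since W_B = 0.05504 < W_A = 0.06667, Option B (multiple servers) has the shorter time in system.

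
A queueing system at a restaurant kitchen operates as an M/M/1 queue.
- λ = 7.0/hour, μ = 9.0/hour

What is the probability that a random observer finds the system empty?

ρ = λ/μ = 7.0/9.0 = 0.7778
P(0) = 1 - ρ = 1 - 0.7778 = 0.2222
The server is idle 22.22% of the time.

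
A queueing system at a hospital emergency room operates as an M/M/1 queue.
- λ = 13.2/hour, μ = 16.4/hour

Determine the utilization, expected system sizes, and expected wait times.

Step 1: ρ = λ/μ = 13.2/16.4 = 0.8049
Step 2: L = λ/(μ-λ) = 13.2/3.20 = 4.1250
Step 3: Lq = λ²/(μ(μ-λ)) = 174.24/(16.4×3.20) = 3.3201
Step 4: W = 1/(μ-λ) = 1/3.20 = 0.3125
Step 5: Wq = λ/(μ(μ-λ)) = 13.2/(16.4×3.20) = 0.2515
Step 6: P(0) = 1-ρ = 0.1951
Verify: L = λW = 13.2×0.3125 = 4.1250 ✔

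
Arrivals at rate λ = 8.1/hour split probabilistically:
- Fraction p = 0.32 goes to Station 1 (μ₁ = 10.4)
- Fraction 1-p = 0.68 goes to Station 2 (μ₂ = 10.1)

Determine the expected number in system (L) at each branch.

Effective rates: λ₁ = 8.1×0.32 = 2.592, λ₂ = 8.1×0.68 = 5.508
Station 1: ρ₁ = 2.592/10.4 = 0.24923, L₁ = ρ₁/(1-ρ₁) = 0.24923/(1-0.24923) = 0.3320
Station 2: ρ₂ = 5.508/10.1 = 0.54535, L₂ = ρ₂/(1-ρ₂) = 0.54535/(1-0.54535) = 1.1995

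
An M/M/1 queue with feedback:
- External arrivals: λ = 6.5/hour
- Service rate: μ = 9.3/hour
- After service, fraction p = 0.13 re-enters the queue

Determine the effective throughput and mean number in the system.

Effective arrival rate: λ_eff = λ/(1-p) = 6.5/(1-0.13) = 6.5/0.87 = 7.471264
ρ = λ_eff/μ = 7.471264/9.3 = 0.803362
L = ρ/(1-ρ) = 0.803362/(1-0.803362) = 4.0855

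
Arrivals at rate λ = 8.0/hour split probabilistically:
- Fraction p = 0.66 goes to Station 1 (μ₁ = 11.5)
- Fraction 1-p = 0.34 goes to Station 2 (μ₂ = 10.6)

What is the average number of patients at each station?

Effective rates: λ₁ = 8.0×0.66 = 5.28, λ₂ = 8.0×0.34 = 2.72
Station 1: ρ₁ = 5.28/11.5 = 0.45913, L₁ = ρ₁/(1-ρ₁) = 0.45913/(1-0.45913) = 0.8489
Station 2: ρ₂ = 2.72/10.6 = 0.2566, L₂ = ρ₂/(1-ρ₂) = 0.2566/(1-0.2566) = 0.3452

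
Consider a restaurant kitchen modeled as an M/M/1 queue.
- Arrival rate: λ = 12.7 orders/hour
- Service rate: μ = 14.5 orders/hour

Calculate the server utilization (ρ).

Server utilization: ρ = λ/μ
ρ = 12.7/14.5 = 0.8759
The server is busy 87.59% of the time.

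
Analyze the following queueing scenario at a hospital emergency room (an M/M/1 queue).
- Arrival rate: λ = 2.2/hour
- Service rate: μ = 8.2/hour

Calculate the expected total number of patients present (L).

ρ = λ/μ = 2.2/8.2 = 0.2683
For M/M/1: L = λ/(μ-λ)
L = 2.2/(8.2-2.2) = 2.2/6.00
L = 0.3667 patients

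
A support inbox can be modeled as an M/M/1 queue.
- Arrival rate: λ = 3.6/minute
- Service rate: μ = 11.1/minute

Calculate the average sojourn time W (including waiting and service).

First, compute utilization: ρ = λ/μ = 3.6/11.1 = 0.3243
For M/M/1: W = 1/(μ-λ)
W = 1/(11.1-3.6) = 1/7.50
W = 0.1333 minutes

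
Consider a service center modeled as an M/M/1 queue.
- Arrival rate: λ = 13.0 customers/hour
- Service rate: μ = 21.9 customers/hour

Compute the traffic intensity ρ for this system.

Server utilization: ρ = λ/μ
ρ = 13.0/21.9 = 0.5936
The server is busy 59.36% of the time.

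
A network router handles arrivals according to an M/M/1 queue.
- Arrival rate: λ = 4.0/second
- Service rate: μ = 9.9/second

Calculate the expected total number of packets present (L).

ρ = λ/μ = 4.0/9.9 = 0.4040
For M/M/1: L = λ/(μ-λ)
L = 4.0/(9.9-4.0) = 4.0/5.90
L = 0.6780 packets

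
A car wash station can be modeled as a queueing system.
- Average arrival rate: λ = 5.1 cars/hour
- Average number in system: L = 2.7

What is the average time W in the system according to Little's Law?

Little's Law: L = λW, so W = L/λ
W = 2.7/5.1 = 0.5294 hours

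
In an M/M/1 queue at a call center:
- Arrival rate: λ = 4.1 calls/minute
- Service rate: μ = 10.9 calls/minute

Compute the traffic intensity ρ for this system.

Server utilization: ρ = λ/μ
ρ = 4.1/10.9 = 0.3761
The server is busy 37.61% of the time.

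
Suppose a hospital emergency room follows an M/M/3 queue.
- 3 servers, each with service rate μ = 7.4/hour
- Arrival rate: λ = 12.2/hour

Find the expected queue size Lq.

Traffic intensity: ρ = λ/(cμ) = 12.2/(3×7.4) = 0.5495
Since ρ = 0.5495 < 1, system is stable.
Offered load a = λ/μ = cρ = 12.2/7.4 = 1.6486
P₀ = [ Σₙ₌₀^2 aⁿ/n! + a^3/(3!(1-ρ)) ]⁻¹
Σ = a^0/0! + a^1/1! + a^2/2! = 1.00000 + 1.64865 + 1.35902 = 4.0077
a^3/(3!(1-ρ)) = 4.4811/(6 × 0.45045) = 1.6580
P₀ = 1/(4.0077 + 1.6580) = 0.1765
Lq = P₀·a^3·ρ / (3!(1-ρ)²) = 0.1765 × 4.4811 × 0.5495 / (6 × 0.2029) = 0.3570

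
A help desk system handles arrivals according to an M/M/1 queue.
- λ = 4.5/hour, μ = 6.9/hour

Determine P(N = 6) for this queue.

ρ = λ/μ = 4.5/6.9 = 0.65217
P(n) = (1-ρ)ρⁿ
P(6) = (1-0.65217) × 0.65217^6
P(6) = 0.3478 × 0.07694
P(6) = 0.02676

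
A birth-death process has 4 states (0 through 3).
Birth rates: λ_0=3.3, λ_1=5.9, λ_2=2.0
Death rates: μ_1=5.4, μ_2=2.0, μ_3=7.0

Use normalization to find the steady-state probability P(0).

Ratios P(n)/P(0) = (λ₀···λₙ₋₁)/(μ₁···μₙ):
P(1)/P(0) = (3.3)/(5.4) = 0.6111
P(2)/P(0) = (3.3×5.9)/(5.4×2.0) = 1.8028
P(3)/P(0) = (3.3×5.9×2.0)/(5.4×2.0×7.0) = 0.5151

Normalization: ∑ P(n) = 1
P(0) × (1.0000 + 0.6111 + 1.8028 + 0.5151) = 1
P(0) × 3.9290 = 1
P(0) = 1/3.9290 = 0.2545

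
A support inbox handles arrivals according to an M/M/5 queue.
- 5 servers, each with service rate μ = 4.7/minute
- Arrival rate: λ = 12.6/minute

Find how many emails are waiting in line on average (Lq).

Traffic intensity: ρ = λ/(cμ) = 12.6/(5×4.7) = 0.5362
Since ρ = 0.5362 < 1, system is stable.
Offered load a = λ/μ = cρ = 12.6/4.7 = 2.6809
P₀ = [ Σₙ₌₀^4 aⁿ/n! + a^5/(5!(1-ρ)) ]⁻¹
Σ = a^0/0! + a^1/1! + a^2/2! + a^3/3! + a^4/4! = 1.00000 + 2.68085 + 3.59348 + 3.21120 + 2.15218 = 12.6377
a^5/(5!(1-ρ)) = 138.4725/(120 × 0.46383) = 2.4878
P₀ = 1/(12.6377 + 2.4878) = 0.06611
Lq = P₀·a^5·ρ / (5!(1-ρ)²) = 0.066113 × 138.4725 × 0.53617 / (120 × 0.21514) = 0.1901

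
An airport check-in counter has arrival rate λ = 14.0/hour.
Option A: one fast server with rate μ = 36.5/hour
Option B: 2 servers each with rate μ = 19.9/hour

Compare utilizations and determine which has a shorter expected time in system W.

Option A: single server μ = 36.5 (M/M/1)
  ρ_A = 14.0/36.5 = 0.3836
  W_A = 1/(μ-λ) = 1/(36.5-14.0) = 1/22.50 = 0.04444

Option B: 2 servers μ = 19.9 (M/M/2)
  ρ_B = λ/(cμ) = 14.0/(2×19.9) = 0.3518
  Offered load a = λ/μ = cρ = 14.0/19.9 = 0.7035
  P₀ = [ Σₙ₌₀^1 aⁿ/n! + a^2/(2!(1-ρ)) ]⁻¹
  Σ = a^0/0! + a^1/1! = 1.0000 + 0.7035 = 1.7035
  a^2/(2!(1-ρ)) = 0.49494/(2 × 0.64824) = 0.3818
  P₀ = 1/(1.7035 + 0.38175) = 0.4796
  Lq = P₀·a^2·ρ / (2!(1-ρ)²) = 0.47955 × 0.49494 × 0.35176 / (2 × 0.42022) = 0.09934
  Wq_B = Lq/λ = 0.09934/14.0 = 0.007096
  W_B = Wq_B + 1/μ = 0.007096 + 0.05025 = 0.05735

Since W_A = 0.04444 < W_B = 0.05735, Option A (single fast server) has the shorter time in system.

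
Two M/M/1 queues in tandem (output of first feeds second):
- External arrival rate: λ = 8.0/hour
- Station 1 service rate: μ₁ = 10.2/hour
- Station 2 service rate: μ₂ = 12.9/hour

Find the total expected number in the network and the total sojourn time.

By Jackson's theorem, each station behaves as independent M/M/1.
Station 1: ρ₁ = 8.0/10.2 = 0.7843, L₁ = ρ₁/(1-ρ₁) = λ/(μ₁-λ) = 8.0/2.20 = 3.63636
Station 2: ρ₂ = 8.0/12.9 = 0.6202, L₂ = ρ₂/(1-ρ₂) = λ/(μ₂-λ) = 8.0/4.90 = 1.63265
Total: L = L₁ + L₂ = 3.63636 + 1.63265 = 5.2690
W = L/λ = 5.2690/8.0 = 0.6586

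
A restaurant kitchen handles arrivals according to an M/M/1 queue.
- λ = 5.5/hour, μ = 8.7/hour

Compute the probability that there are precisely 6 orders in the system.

ρ = λ/μ = 5.5/8.7 = 0.6322
P(n) = (1-ρ)ρⁿ
P(6) = (1-0.6322) × 0.6322^6
P(6) = 0.3678 × 0.06385
P(6) = 0.02348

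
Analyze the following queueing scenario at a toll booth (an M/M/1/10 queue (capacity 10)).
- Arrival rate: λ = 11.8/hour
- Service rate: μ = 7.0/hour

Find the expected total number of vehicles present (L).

ρ = λ/μ = 11.8/7.0 = 1.685714
P₀ = (1-ρ)/(1-ρ^(K+1)) = (1-1.685714)/(1-1.685714^11) = -0.6857/-311.3366 = 0.002202
P_K = P₀×ρ^K = 0.0022025 × 1.685714^10 = 0.0022025 × 185.2844 = 0.4081
L = ρ[1 - (K+1)ρ^K + Kρ^(K+1)] / [(1-ρ)(1-ρ^(K+1))]
L = 1.685714 × (1 - 11×185.2844 + 10×312.3366) / ((1 - 1.685714) × (1 - 312.3366)) = 8.5770 vehicles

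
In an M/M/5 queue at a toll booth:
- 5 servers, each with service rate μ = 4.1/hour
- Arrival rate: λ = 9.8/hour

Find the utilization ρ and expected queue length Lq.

Traffic intensity: ρ = λ/(cμ) = 9.8/(5×4.1) = 0.4780
Since ρ = 0.4780 < 1, system is stable.
Offered load a = λ/μ = cρ = 9.8/4.1 = 2.3902
P₀ = [ Σₙ₌₀^4 aⁿ/n! + a^5/(5!(1-ρ)) ]⁻¹
Σ = a^0/0! + a^1/1! + a^2/2! + a^3/3! + a^4/4! = 1.000000 + 2.390244 + 2.856633 + 2.276017 + 1.360059 = 9.8830
a^5/(5!(1-ρ)) = 78.0209/(120 × 0.52195) = 1.2457
P₀ = 1/(9.8830 + 1.2457) = 0.08986
Lq = P₀·a^5·ρ / (5!(1-ρ)²) = 0.08986 × 78.0209 × 0.4780 / (120 × 0.2724) = 0.1025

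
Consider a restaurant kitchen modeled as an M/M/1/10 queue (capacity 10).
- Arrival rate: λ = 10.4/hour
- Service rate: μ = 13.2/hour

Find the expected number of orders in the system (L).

ρ = λ/μ = 10.4/13.2 = 0.78788
P₀ = (1-ρ)/(1-ρ^(K+1)) = (1-0.78788)/(1-0.78788^11) = 0.2121/0.9274 = 0.2287
P_K = P₀×ρ^K = 0.2287 × 0.78788^10 = 0.2287 × 0.09217 = 0.02108
L = ρ[1 - (K+1)ρ^K + Kρ^(K+1)] / [(1-ρ)(1-ρ^(K+1))]
L = 0.78788 × (1 - 11×0.0921724 + 10×0.0726208) / ((1 - 0.78788) × (1 - 0.0726208)) = 2.8529 orders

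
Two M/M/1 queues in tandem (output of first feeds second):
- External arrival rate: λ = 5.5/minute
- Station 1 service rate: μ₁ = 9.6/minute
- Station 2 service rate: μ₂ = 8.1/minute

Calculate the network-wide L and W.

By Jackson's theorem, each station behaves as independent M/M/1.
Station 1: ρ₁ = 5.5/9.6 = 0.5729, L₁ = ρ₁/(1-ρ₁) = λ/(μ₁-λ) = 5.5/4.10 = 1.34146
Station 2: ρ₂ = 5.5/8.1 = 0.6790, L₂ = ρ₂/(1-ρ₂) = λ/(μ₂-λ) = 5.5/2.60 = 2.11538
Total: L = L₁ + L₂ = 1.34146 + 2.11538 = 3.4568
W = L/λ = 3.4568/5.5 = 0.6285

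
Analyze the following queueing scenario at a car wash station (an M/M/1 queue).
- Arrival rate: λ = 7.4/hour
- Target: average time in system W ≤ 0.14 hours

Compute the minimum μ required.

For M/M/1: W = 1/(μ-λ)
Need W ≤ 0.14, so 1/(μ-λ) ≤ 0.14
μ - λ ≥ 1/0.14 = 7.1429
μ ≥ 7.4 + 7.1429 = 14.5429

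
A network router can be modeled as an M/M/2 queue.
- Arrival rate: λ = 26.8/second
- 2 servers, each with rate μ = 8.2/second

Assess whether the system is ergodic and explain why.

Stability requires ρ = λ/(cμ) < 1
ρ = 26.8/(2 × 8.2) = 26.8/16.40 = 1.6341
Since 1.6341 ≥ 1, the system is UNSTABLE.
Need c > λ/μ = 26.8/8.2 = 3.27.
Minimum servers needed: c = 4.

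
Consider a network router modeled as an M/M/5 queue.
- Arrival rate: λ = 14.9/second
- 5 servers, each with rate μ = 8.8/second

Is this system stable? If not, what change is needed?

Stability requires ρ = λ/(cμ) < 1
ρ = 14.9/(5 × 8.8) = 14.9/44.00 = 0.3386
Since 0.3386 < 1, the system is STABLE.
The servers are busy 33.86% of the time.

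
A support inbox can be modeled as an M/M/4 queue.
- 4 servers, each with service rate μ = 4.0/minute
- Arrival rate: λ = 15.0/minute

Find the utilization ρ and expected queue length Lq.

Traffic intensity: ρ = λ/(cμ) = 15.0/(4×4.0) = 0.9375
Since ρ = 0.9375 < 1, system is stable.
Offered load a = λ/μ = cρ = 15.0/4.0 = 3.7500
P₀ = [ Σₙ₌₀^3 aⁿ/n! + a^4/(4!(1-ρ)) ]⁻¹
Σ = a^0/0! + a^1/1! + a^2/2! + a^3/3! = 1.0000 + 3.7500 + 7.0312 + 8.7891 = 20.5703
a^4/(4!(1-ρ)) = 197.7539/(24 × 0.06250) = 131.8359
P₀ = 1/(20.5703 + 131.8359) = 0.006561
Lq = P₀·a^4·ρ / (4!(1-ρ)²) = 0.00656141 × 197.7539 × 0.937500 / (24 × 0.00390625) = 12.9754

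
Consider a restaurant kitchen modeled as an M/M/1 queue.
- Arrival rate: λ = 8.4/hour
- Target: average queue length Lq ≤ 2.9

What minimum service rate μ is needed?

For M/M/1: Lq = λ²/(μ(μ-λ))
Need Lq ≤ 2.9, i.e. μ(μ-λ) ≥ λ²/2.9
μ² - 8.4μ - 70.56/2.9 ≥ 0  →  μ² - 8.4μ - 24.33103 ≥ 0
Quadratic formula (positive root): μ = [λ + √(λ² + 4×24.33103)]/2
Discriminant: 70.56 + 4×24.33103 = 167.8841, √167.8841 = 12.9570
μ ≥ (8.4 + 12.9570)/2 = 10.6785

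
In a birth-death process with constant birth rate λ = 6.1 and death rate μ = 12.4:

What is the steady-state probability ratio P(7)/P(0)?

For constant rates: P(n)/P(0) = (λ/μ)^n
P(7)/P(0) = (6.1/12.4)^7 = 0.49194^7 = 0.006972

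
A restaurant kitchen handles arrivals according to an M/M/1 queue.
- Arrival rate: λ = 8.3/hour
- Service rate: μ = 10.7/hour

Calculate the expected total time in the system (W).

First, compute utilization: ρ = λ/μ = 8.3/10.7 = 0.7757
For M/M/1: W = 1/(μ-λ)
W = 1/(10.7-8.3) = 1/2.40
W = 0.4167 hours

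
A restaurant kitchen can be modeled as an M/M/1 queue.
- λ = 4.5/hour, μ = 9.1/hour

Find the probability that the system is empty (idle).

ρ = λ/μ = 4.5/9.1 = 0.4945
P(0) = 1 - ρ = 1 - 0.4945 = 0.5055
The server is idle 50.55% of the time.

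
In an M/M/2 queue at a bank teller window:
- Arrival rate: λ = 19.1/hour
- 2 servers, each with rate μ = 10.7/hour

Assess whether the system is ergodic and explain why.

Stability requires ρ = λ/(cμ) < 1
ρ = 19.1/(2 × 10.7) = 19.1/21.40 = 0.8925
Since 0.8925 < 1, the system is STABLE.
The servers are busy 89.25% of the time.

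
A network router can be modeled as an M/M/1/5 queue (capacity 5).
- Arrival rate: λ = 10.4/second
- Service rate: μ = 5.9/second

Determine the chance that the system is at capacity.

ρ = λ/μ = 10.4/5.9 = 1.7627
P₀ = (1-ρ)/(1-ρ^(K+1)) = (1-1.7627)/(1-1.7627^6) = -0.7627/-28.9965 = 0.02630
P_K = P₀×ρ^K = 0.02630 × 1.7627^5 = 0.02630 × 17.0174 = 0.4476
Blocking probability = 44.76%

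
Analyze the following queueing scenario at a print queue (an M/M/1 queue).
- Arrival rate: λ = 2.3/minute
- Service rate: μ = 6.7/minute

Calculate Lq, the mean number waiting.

ρ = λ/μ = 2.3/6.7 = 0.3433
For M/M/1: Lq = λ²/(μ(μ-λ))
Lq = 5.29/(6.7 × 4.40)
Lq = 0.1794 jobs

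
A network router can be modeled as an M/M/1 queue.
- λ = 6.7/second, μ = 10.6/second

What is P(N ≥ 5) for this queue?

ρ = λ/μ = 6.7/10.6 = 0.6321
P(N ≥ n) = ρⁿ
P(N ≥ 5) = 0.6321^5
P(N ≥ 5) = 0.1009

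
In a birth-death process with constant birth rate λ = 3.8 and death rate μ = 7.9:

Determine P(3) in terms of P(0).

For constant rates: P(n)/P(0) = (λ/μ)^n
P(3)/P(0) = (3.8/7.9)^3 = 0.4810^3 = 0.1113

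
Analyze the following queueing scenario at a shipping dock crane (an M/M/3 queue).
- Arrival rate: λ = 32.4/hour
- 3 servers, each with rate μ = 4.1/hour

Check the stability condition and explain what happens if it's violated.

Stability requires ρ = λ/(cμ) < 1
ρ = 32.4/(3 × 4.1) = 32.4/12.30 = 2.6341
Since 2.6341 ≥ 1, the system is UNSTABLE.
Need c > λ/μ = 32.4/4.1 = 7.90.
Minimum servers needed: c = 8.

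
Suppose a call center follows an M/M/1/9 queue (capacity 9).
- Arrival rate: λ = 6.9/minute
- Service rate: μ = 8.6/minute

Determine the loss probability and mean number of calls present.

ρ = λ/μ = 6.9/8.6 = 0.80233
P₀ = (1-ρ)/(1-ρ^(K+1)) = (1-0.80233)/(1-0.80233^10) = 0.19767/0.88946 = 0.2222
P_K = P₀×ρ^K = 0.2222 × 0.80233^9 = 0.2222 × 0.1378 = 0.03062
Blocking probability P_9 = 0.03062 (3.06%)
L = ρ[1 - (K+1)ρ^K + Kρ^(K+1)] / [(1-ρ)(1-ρ^(K+1))]
L = 0.80233 × (1 - 10×0.137777 + 9×0.110543) / ((1 - 0.80233) × (1 - 0.110543)) = 2.8161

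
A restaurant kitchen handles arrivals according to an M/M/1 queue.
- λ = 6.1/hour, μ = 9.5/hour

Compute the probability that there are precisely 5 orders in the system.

ρ = λ/μ = 6.1/9.5 = 0.6421
P(n) = (1-ρ)ρⁿ
P(5) = (1-0.6421) × 0.6421^5
P(5) = 0.35790 × 0.10915
P(5) = 0.03906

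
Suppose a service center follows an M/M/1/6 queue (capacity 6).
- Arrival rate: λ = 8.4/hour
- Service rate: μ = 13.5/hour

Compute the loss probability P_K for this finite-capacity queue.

ρ = λ/μ = 8.4/13.5 = 0.62222
P₀ = (1-ρ)/(1-ρ^(K+1)) = (1-0.62222)/(1-0.62222^7) = 0.3778/0.9639 = 0.3919
P_K = P₀×ρ^K = 0.3919 × 0.62222^6 = 0.3919 × 0.05803 = 0.02274
Blocking probability = 2.27%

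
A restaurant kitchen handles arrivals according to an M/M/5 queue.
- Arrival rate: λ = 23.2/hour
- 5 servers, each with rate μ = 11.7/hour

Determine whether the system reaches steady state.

Stability requires ρ = λ/(cμ) < 1
ρ = 23.2/(5 × 11.7) = 23.2/58.50 = 0.3966
Since 0.3966 < 1, the system is STABLE.
The servers are busy 39.66% of the time.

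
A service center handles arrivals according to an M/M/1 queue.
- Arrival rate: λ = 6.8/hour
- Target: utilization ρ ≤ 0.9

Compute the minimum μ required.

ρ = λ/μ, so μ = λ/ρ
μ ≥ 6.8/0.9 = 7.5556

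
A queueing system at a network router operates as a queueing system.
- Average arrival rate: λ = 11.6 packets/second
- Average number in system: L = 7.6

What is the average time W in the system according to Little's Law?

Little's Law: L = λW, so W = L/λ
W = 7.6/11.6 = 0.6552 seconds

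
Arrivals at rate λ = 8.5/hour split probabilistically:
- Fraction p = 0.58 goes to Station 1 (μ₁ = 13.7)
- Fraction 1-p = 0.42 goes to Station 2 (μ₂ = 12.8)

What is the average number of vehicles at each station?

Effective rates: λ₁ = 8.5×0.58 = 4.93, λ₂ = 8.5×0.42 = 3.57
Station 1: ρ₁ = 4.93/13.7 = 0.35985, L₁ = ρ₁/(1-ρ₁) = 0.35985/(1-0.35985) = 0.5621
Station 2: ρ₂ = 3.57/12.8 = 0.2789, L₂ = ρ₂/(1-ρ₂) = 0.2789/(1-0.2789) = 0.3868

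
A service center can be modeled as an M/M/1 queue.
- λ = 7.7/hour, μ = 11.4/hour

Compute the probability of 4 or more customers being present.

ρ = λ/μ = 7.7/11.4 = 0.6754
P(N ≥ n) = ρⁿ
P(N ≥ 4) = 0.6754^4
P(N ≥ 4) = 0.2081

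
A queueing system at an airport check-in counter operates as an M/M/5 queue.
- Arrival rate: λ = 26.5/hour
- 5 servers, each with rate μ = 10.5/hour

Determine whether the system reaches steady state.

Stability requires ρ = λ/(cμ) < 1
ρ = 26.5/(5 × 10.5) = 26.5/52.50 = 0.5048
Since 0.5048 < 1, the system is STABLE.
The servers are busy 50.48% of the time.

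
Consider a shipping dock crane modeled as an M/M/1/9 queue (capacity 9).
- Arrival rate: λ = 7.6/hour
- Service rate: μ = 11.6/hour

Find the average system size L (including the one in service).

ρ = λ/μ = 7.6/11.6 = 0.655172
P₀ = (1-ρ)/(1-ρ^(K+1)) = (1-0.655172)/(1-0.655172^10) = 0.3448/0.9854 = 0.3499
P_K = P₀×ρ^K = 0.349928 × 0.655172^9 = 0.349928 × 0.0222432 = 0.007784
L = ρ[1 - (K+1)ρ^K + Kρ^(K+1)] / [(1-ρ)(1-ρ^(K+1))]
L = 0.655172 × (1 - 10×0.02224 + 9×0.01457) / ((1 - 0.655172) × (1 - 0.01457)) = 1.7521 containers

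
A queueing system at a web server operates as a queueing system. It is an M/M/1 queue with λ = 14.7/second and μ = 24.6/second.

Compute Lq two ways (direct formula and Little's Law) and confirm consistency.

Method 1 (direct): Lq = λ²/(μ(μ-λ)) = 216.09/(24.6 × 9.90) = 0.8873

Method 2 (Little's Law):
W = 1/(μ-λ) = 1/9.90 = 0.10101
Wq = W - 1/μ = 0.10101 - 0.040650 = 0.06036
Lq = λWq = 14.7 × 0.06036 = 0.8873 ✔ (matches Method 1)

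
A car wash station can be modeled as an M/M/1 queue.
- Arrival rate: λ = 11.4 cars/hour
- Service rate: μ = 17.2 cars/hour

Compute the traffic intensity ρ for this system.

Server utilization: ρ = λ/μ
ρ = 11.4/17.2 = 0.6628
The server is busy 66.28% of the time.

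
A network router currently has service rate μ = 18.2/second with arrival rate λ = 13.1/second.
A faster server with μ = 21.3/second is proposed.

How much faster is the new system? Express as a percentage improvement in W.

System 1: ρ₁ = 13.1/18.2 = 0.7198, W₁ = 1/(18.2-13.1) = 0.196078
System 2: ρ₂ = 13.1/21.3 = 0.6150, W₂ = 1/(21.3-13.1) = 0.121951
Improvement: (W₁-W₂)/W₁ = (0.196078-0.121951)/0.196078 = 37.80%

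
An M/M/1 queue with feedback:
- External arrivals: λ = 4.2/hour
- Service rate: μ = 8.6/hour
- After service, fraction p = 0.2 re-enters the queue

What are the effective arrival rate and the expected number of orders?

Effective arrival rate: λ_eff = λ/(1-p) = 4.2/(1-0.2) = 4.2/0.80 = 5.2500
ρ = λ_eff/μ = 5.2500/8.6 = 0.61047
L = ρ/(1-ρ) = 0.61047/(1-0.61047) = 1.5672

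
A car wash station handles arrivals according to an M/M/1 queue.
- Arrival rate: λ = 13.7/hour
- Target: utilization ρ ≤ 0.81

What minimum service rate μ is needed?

ρ = λ/μ, so μ = λ/ρ
μ ≥ 13.7/0.81 = 16.9136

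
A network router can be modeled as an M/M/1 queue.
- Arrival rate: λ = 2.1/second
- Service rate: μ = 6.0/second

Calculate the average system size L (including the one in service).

ρ = λ/μ = 2.1/6.0 = 0.3500
For M/M/1: L = λ/(μ-λ)
L = 2.1/(6.0-2.1) = 2.1/3.90
L = 0.5385 packets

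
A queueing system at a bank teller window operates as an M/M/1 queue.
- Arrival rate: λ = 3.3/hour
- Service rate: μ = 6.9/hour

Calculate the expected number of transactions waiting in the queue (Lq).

ρ = λ/μ = 3.3/6.9 = 0.4783
For M/M/1: Lq = λ²/(μ(μ-λ))
Lq = 10.89/(6.9 × 3.60)
Lq = 0.4384 transactions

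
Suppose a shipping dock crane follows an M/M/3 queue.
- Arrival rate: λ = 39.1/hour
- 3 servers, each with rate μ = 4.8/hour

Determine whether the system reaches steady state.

Stability requires ρ = λ/(cμ) < 1
ρ = 39.1/(3 × 4.8) = 39.1/14.40 = 2.7153
Since 2.7153 ≥ 1, the system is UNSTABLE.
Need c > λ/μ = 39.1/4.8 = 8.15.
Minimum servers needed: c = 9.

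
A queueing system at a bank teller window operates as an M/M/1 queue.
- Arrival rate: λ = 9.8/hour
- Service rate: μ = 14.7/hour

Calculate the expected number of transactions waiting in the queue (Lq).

ρ = λ/μ = 9.8/14.7 = 0.6667
For M/M/1: Lq = λ²/(μ(μ-λ))
Lq = 96.04/(14.7 × 4.90)
Lq = 1.3333 transactions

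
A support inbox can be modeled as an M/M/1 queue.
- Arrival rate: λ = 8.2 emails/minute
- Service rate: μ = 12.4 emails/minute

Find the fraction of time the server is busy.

Server utilization: ρ = λ/μ
ρ = 8.2/12.4 = 0.6613
The server is busy 66.13% of the time.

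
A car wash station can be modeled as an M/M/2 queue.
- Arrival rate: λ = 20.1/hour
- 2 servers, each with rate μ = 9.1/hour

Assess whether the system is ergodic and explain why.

Stability requires ρ = λ/(cμ) < 1
ρ = 20.1/(2 × 9.1) = 20.1/18.20 = 1.1044
Since 1.1044 ≥ 1, the system is UNSTABLE.
Need c > λ/μ = 20.1/9.1 = 2.21.
Minimum servers needed: c = 3.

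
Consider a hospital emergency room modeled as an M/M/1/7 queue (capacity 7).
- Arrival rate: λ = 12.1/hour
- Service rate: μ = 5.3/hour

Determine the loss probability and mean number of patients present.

ρ = λ/μ = 12.1/5.3 = 2.2830
P₀ = (1-ρ)/(1-ρ^(K+1)) = (1-2.2830)/(1-2.2830^8) = -1.2830/-736.9846 = 0.001741
P_K = P₀×ρ^K = 0.0017409 × 2.2830^7 = 0.0017409 × 323.2521 = 0.5627
Blocking probability P_7 = 0.5627 (56.27%)
L = ρ[1 - (K+1)ρ^K + Kρ^(K+1)] / [(1-ρ)(1-ρ^(K+1))]
L = 2.2830 × (1 - 8×323.2521 + 7×737.9846) / ((1 - 2.2830) × (1 - 737.9846)) = 6.2314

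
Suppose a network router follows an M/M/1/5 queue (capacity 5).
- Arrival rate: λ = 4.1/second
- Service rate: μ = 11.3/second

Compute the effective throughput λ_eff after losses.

ρ = λ/μ = 4.1/11.3 = 0.36283
P₀ = (1-ρ)/(1-ρ^(K+1)) = (1-0.36283)/(1-0.36283^6) = 0.63717/0.99772 = 0.6386
P_K = P₀×ρ^K = 0.6386 × 0.36283^5 = 0.6386 × 0.006288 = 0.004016
λ_eff = λ(1-P_K) = 4.1 × (1 - 0.004016) = 4.1 × 0.99598 = 4.0835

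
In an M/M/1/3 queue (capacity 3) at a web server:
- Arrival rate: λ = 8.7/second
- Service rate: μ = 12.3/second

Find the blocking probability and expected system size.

ρ = λ/μ = 8.7/12.3 = 0.7073
P₀ = (1-ρ)/(1-ρ^(K+1)) = (1-0.7073)/(1-0.7073^4) = 0.2927/0.7497 = 0.3904
P_K = P₀×ρ^K = 0.3904 × 0.7073^3 = 0.3904 × 0.3538 = 0.1381
Blocking probability P_3 = 0.1381 (13.81%)
L = ρ[1 - (K+1)ρ^K + Kρ^(K+1)] / [(1-ρ)(1-ρ^(K+1))]
L = 0.7073 × (1 - 4×0.35384 + 3×0.25027) / ((1 - 0.7073) × (1 - 0.25027)) = 1.0812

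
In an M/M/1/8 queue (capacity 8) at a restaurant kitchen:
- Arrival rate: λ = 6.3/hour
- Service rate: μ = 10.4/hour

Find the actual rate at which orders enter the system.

ρ = λ/μ = 6.3/10.4 = 0.60577
P₀ = (1-ρ)/(1-ρ^(K+1)) = (1-0.60577)/(1-0.60577^9) = 0.3942/0.9890 = 0.3986
P_K = P₀×ρ^K = 0.39861 × 0.60577^8 = 0.39861 × 0.018133 = 0.007228
λ_eff = λ(1-P_K) = 6.3 × (1 - 0.007228) = 6.3 × 0.99277 = 6.2545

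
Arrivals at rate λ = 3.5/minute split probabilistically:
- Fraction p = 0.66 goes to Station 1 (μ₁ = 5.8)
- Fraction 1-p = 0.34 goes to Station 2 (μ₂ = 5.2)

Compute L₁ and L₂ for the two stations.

Effective rates: λ₁ = 3.5×0.66 = 2.31, λ₂ = 3.5×0.34 = 1.19
Station 1: ρ₁ = 2.31/5.8 = 0.39828, L₁ = ρ₁/(1-ρ₁) = 0.39828/(1-0.39828) = 0.6619
Station 2: ρ₂ = 1.19/5.2 = 0.22885, L₂ = ρ₂/(1-ρ₂) = 0.22885/(1-0.22885) = 0.2968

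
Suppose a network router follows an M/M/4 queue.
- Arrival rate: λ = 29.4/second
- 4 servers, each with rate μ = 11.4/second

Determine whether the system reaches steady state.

Stability requires ρ = λ/(cμ) < 1
ρ = 29.4/(4 × 11.4) = 29.4/45.60 = 0.6447
Since 0.6447 < 1, the system is STABLE.
The servers are busy 64.47% of the time.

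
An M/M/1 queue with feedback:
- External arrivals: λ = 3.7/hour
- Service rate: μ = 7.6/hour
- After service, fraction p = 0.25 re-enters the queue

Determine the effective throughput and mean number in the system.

Effective arrival rate: λ_eff = λ/(1-p) = 3.7/(1-0.25) = 3.7/0.75 = 4.9333
ρ = λ_eff/μ = 4.9333/7.6 = 0.64912
L = ρ/(1-ρ) = 0.64912/(1-0.64912) = 1.8500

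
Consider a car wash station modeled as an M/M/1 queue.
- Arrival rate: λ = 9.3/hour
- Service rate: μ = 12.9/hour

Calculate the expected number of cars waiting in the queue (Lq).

ρ = λ/μ = 9.3/12.9 = 0.7209
For M/M/1: Lq = λ²/(μ(μ-λ))
Lq = 86.49/(12.9 × 3.60)
Lq = 1.8624 cars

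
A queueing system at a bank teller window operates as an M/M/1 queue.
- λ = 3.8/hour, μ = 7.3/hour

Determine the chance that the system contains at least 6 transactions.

ρ = λ/μ = 3.8/7.3 = 0.52055
P(N ≥ n) = ρⁿ
P(N ≥ 6) = 0.52055^6
P(N ≥ 6) = 0.01990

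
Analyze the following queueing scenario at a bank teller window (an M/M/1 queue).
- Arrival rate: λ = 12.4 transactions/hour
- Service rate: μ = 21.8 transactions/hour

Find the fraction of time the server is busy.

Server utilization: ρ = λ/μ
ρ = 12.4/21.8 = 0.5688
The server is busy 56.88% of the time.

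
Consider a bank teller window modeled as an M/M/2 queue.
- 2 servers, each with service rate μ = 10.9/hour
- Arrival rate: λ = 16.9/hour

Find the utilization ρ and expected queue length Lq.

Traffic intensity: ρ = λ/(cμ) = 16.9/(2×10.9) = 0.7752
Since ρ = 0.7752 < 1, system is stable.
Offered load a = λ/μ = cρ = 16.9/10.9 = 1.5505
P₀ = [ Σₙ₌₀^1 aⁿ/n! + a^2/(2!(1-ρ)) ]⁻¹
Σ = a^0/0! + a^1/1! = 1.0000 + 1.5505 = 2.5505
a^2/(2!(1-ρ)) = 2.4039/(2 × 0.22477) = 5.3475
P₀ = 1/(2.5505 + 5.3475) = 0.1266
Lq = P₀·a^2·ρ / (2!(1-ρ)²) = 0.126615 × 2.40392 × 0.775229 / (2 × 0.0505218) = 2.3352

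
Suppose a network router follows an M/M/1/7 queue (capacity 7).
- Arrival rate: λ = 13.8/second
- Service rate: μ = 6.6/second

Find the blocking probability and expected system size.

ρ = λ/μ = 13.8/6.6 = 2.0909
P₀ = (1-ρ)/(1-ρ^(K+1)) = (1-2.0909)/(1-2.0909^8) = -1.0909/-364.3138 = 0.002994
P_K = P₀×ρ^K = 0.0029944 × 2.0909^7 = 0.0029944 × 174.7161 = 0.5232
Blocking probability P_7 = 0.5232 (52.32%)
L = ρ[1 - (K+1)ρ^K + Kρ^(K+1)] / [(1-ρ)(1-ρ^(K+1))]
L = 2.0909 × (1 - 8×174.7161 + 7×365.3138) / ((1 - 2.0909) × (1 - 365.3138)) = 6.1053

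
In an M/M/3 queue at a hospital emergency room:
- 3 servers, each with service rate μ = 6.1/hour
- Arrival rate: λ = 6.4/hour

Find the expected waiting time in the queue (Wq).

Traffic intensity: ρ = λ/(cμ) = 6.4/(3×6.1) = 0.3497
Since ρ = 0.3497 < 1, system is stable.
Offered load a = λ/μ = cρ = 6.4/6.1 = 1.0492
P₀ = [ Σₙ₌₀^2 aⁿ/n! + a^3/(3!(1-ρ)) ]⁻¹
Σ = a^0/0! + a^1/1! + a^2/2! = 1.0000 + 1.0492 + 0.5504 = 2.5996
a^3/(3!(1-ρ)) = 1.1549/(6 × 0.6503) = 0.2960
P₀ = 1/(2.5996 + 0.2960) = 0.3454
Lq = P₀·a^3·ρ / (3!(1-ρ)²) = 0.3454 × 1.1549 × 0.3497 / (6 × 0.4229) = 0.05498
Wq = Lq/λ = 0.05498/6.4 = 0.008591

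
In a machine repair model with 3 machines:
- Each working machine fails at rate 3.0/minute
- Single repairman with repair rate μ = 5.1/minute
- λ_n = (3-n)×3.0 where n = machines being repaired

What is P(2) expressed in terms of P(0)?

P(2)/P(0) = ∏_{i=0}^{2-1} λ_i/μ_{i+1}
= (3-0)×3.0/5.1 × (3-1)×3.0/5.1
= 2.0761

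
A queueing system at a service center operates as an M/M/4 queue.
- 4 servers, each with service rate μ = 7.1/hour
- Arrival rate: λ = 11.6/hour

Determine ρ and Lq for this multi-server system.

Traffic intensity: ρ = λ/(cμ) = 11.6/(4×7.1) = 0.4085
Since ρ = 0.4085 < 1, system is stable.
Offered load a = λ/μ = cρ = 11.6/7.1 = 1.6338
P₀ = [ Σₙ₌₀^3 aⁿ/n! + a^4/(4!(1-ρ)) ]⁻¹
Σ = a^0/0! + a^1/1! + a^2/2! + a^3/3! = 1.0000 + 1.6338 + 1.3347 + 0.72685 = 4.6953
a^4/(4!(1-ρ)) = 7.1252/(24 × 0.5915) = 0.5019
P₀ = 1/(4.6953 + 0.5019) = 0.1924
Lq = P₀·a^4·ρ / (4!(1-ρ)²) = 0.19241 × 7.1252 × 0.40845 / (24 × 0.34993) = 0.06668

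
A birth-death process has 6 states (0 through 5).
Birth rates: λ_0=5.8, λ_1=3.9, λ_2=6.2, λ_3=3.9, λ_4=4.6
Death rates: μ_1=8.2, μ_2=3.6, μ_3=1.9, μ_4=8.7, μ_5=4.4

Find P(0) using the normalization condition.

Ratios P(n)/P(0) = (λ₀···λₙ₋₁)/(μ₁···μₙ):
P(1)/P(0) = (5.8)/(8.2) = 0.7073
P(2)/P(0) = (5.8×3.9)/(8.2×3.6) = 0.7663
P(3)/P(0) = (5.8×3.9×6.2)/(8.2×3.6×1.9) = 2.5004
P(4)/P(0) = (5.8×3.9×6.2×3.9)/(8.2×3.6×1.9×8.7) = 1.1209
P(5)/P(0) = (5.8×3.9×6.2×3.9×4.6)/(8.2×3.6×1.9×8.7×4.4) = 1.1718

Normalization: ∑ P(n) = 1
P(0) × (1.0000 + 0.7073 + 0.7663 + 2.5004 + 1.1209 + 1.1718) = 1
P(0) × 7.2667 = 1
P(0) = 1/7.2667 = 0.1376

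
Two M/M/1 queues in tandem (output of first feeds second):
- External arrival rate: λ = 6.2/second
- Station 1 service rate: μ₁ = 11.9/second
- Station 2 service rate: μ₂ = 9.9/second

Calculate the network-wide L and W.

By Jackson's theorem, each station behaves as independent M/M/1.
Station 1: ρ₁ = 6.2/11.9 = 0.5210, L₁ = ρ₁/(1-ρ₁) = λ/(μ₁-λ) = 6.2/5.70 = 1.0877
Station 2: ρ₂ = 6.2/9.9 = 0.6263, L₂ = ρ₂/(1-ρ₂) = λ/(μ₂-λ) = 6.2/3.70 = 1.6757
Total: L = L₁ + L₂ = 1.0877 + 1.6757 = 2.7634
W = L/λ = 2.7634/6.2 = 0.4457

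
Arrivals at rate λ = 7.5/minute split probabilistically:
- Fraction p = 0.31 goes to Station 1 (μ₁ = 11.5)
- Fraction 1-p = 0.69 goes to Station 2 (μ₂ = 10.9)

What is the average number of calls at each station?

Effective rates: λ₁ = 7.5×0.31 = 2.325, λ₂ = 7.5×0.69 = 5.175
Station 1: ρ₁ = 2.325/11.5 = 0.2022, L₁ = ρ₁/(1-ρ₁) = 0.2022/(1-0.2022) = 0.2534
Station 2: ρ₂ = 5.175/10.9 = 0.47477, L₂ = ρ₂/(1-ρ₂) = 0.47477/(1-0.47477) = 0.9039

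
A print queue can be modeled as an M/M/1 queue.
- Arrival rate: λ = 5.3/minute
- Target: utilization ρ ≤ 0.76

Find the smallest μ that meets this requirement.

ρ = λ/μ, so μ = λ/ρ
μ ≥ 5.3/0.76 = 6.9737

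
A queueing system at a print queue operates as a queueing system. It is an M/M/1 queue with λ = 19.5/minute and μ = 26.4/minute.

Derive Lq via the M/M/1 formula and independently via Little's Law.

Method 1 (direct): Lq = λ²/(μ(μ-λ)) = 380.25/(26.4 × 6.90) = 2.0875

Method 2 (Little's Law):
W = 1/(μ-λ) = 1/6.90 = 0.14493
Wq = W - 1/μ = 0.14493 - 0.037879 = 0.10705
Lq = λWq = 19.5 × 0.10705 = 2.0875 ✔ (matches Method 1)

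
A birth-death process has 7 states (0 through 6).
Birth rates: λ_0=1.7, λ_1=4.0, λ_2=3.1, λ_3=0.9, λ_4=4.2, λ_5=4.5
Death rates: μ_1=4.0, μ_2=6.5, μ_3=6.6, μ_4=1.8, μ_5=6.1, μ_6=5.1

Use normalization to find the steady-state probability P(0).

Ratios P(n)/P(0) = (λ₀···λₙ₋₁)/(μ₁···μₙ):
P(1)/P(0) = (1.7)/(4.0) = 0.42500
P(2)/P(0) = (1.7×4.0)/(4.0×6.5) = 0.26154
P(3)/P(0) = (1.7×4.0×3.1)/(4.0×6.5×6.6) = 0.12284
P(4)/P(0) = (1.7×4.0×3.1×0.9)/(4.0×6.5×6.6×1.8) = 0.061422
P(5)/P(0) = (1.7×4.0×3.1×0.9×4.2)/(4.0×6.5×6.6×1.8×6.1) = 0.042290
P(6)/P(0) = (1.7×4.0×3.1×0.9×4.2×4.5)/(4.0×6.5×6.6×1.8×6.1×5.1) = 0.037315

Normalization: ∑ P(n) = 1
P(0) × (1.0000 + 0.42500 + 0.26154 + 0.12284 + 0.061422 + 0.042290 + 0.037315) = 1
P(0) × 1.9504 = 1
P(0) = 1/1.9504 = 0.5127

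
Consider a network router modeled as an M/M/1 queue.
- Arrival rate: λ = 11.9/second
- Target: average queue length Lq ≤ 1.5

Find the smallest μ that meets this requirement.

For M/M/1: Lq = λ²/(μ(μ-λ))
Need Lq ≤ 1.5, i.e. μ(μ-λ) ≥ λ²/1.5
μ² - 11.9μ - 141.61/1.5 ≥ 0  →  μ² - 11.9μ - 94.40667 ≥ 0
Quadratic formula (positive root): μ = [λ + √(λ² + 4×94.40667)]/2
Discriminant: 141.61 + 4×94.40667 = 519.2367, √519.2367 = 22.7868
μ ≥ (11.9 + 22.7868)/2 = 17.3434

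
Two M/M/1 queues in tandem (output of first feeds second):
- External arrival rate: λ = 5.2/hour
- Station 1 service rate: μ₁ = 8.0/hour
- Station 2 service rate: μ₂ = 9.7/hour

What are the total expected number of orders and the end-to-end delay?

By Jackson's theorem, each station behaves as independent M/M/1.
Station 1: ρ₁ = 5.2/8.0 = 0.6500, L₁ = ρ₁/(1-ρ₁) = λ/(μ₁-λ) = 5.2/2.80 = 1.8571
Station 2: ρ₂ = 5.2/9.7 = 0.5361, L₂ = ρ₂/(1-ρ₂) = λ/(μ₂-λ) = 5.2/4.50 = 1.1556
Total: L = L₁ + L₂ = 1.8571 + 1.1556 = 3.0127
W = L/λ = 3.0127/5.2 = 0.5794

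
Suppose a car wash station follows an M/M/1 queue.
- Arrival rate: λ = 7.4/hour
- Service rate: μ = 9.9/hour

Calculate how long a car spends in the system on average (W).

First, compute utilization: ρ = λ/μ = 7.4/9.9 = 0.7475
For M/M/1: W = 1/(μ-λ)
W = 1/(9.9-7.4) = 1/2.50
W = 0.4000 hours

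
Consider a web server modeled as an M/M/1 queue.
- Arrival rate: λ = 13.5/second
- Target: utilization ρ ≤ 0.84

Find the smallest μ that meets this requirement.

ρ = λ/μ, so μ = λ/ρ
μ ≥ 13.5/0.84 = 16.0714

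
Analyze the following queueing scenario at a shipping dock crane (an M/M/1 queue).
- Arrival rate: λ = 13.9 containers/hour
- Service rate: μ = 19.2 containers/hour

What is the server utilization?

Server utilization: ρ = λ/μ
ρ = 13.9/19.2 = 0.7240
The server is busy 72.40% of the time.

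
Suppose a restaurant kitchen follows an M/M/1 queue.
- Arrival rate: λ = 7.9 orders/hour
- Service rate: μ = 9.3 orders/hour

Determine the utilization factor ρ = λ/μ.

Server utilization: ρ = λ/μ
ρ = 7.9/9.3 = 0.8495
The server is busy 84.95% of the time.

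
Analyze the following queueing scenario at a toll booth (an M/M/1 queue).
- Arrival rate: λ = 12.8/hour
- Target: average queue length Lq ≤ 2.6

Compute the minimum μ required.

For M/M/1: Lq = λ²/(μ(μ-λ))
Need Lq ≤ 2.6, i.e. μ(μ-λ) ≥ λ²/2.6
μ² - 12.8μ - 163.84/2.6 ≥ 0  →  μ² - 12.8μ - 63.01538 ≥ 0
Quadratic formula (positive root): μ = [λ + √(λ² + 4×63.01538)]/2
Discriminant: 163.84 + 4×63.01538 = 415.9015, √415.9015 = 20.3937
μ ≥ (12.8 + 20.3937)/2 = 16.5968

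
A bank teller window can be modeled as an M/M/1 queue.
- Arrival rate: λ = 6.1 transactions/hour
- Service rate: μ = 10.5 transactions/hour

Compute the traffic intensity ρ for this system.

Server utilization: ρ = λ/μ
ρ = 6.1/10.5 = 0.5810
The server is busy 58.10% of the time.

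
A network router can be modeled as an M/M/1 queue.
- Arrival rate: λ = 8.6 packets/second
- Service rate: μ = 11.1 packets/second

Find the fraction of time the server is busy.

Server utilization: ρ = λ/μ
ρ = 8.6/11.1 = 0.7748
The server is busy 77.48% of the time.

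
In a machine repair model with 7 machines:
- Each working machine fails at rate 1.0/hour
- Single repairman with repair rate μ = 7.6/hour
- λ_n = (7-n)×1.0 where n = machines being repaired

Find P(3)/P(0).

P(3)/P(0) = ∏_{i=0}^{3-1} λ_i/μ_{i+1}
= (7-0)×1.0/7.6 × (7-1)×1.0/7.6 × (7-2)×1.0/7.6
= 0.4784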